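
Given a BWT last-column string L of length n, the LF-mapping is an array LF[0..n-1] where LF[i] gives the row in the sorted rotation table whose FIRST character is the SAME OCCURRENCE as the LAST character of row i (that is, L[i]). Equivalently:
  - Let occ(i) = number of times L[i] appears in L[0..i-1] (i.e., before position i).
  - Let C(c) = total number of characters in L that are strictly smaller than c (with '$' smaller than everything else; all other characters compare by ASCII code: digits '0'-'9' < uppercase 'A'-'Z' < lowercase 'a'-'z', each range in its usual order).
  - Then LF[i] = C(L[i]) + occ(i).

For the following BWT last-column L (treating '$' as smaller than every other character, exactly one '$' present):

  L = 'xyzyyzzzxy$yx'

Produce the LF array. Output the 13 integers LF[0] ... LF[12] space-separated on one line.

Char counts: '$':1, 'x':3, 'y':5, 'z':4
C (first-col start): C('$')=0, C('x')=1, C('y')=4, C('z')=9
L[0]='x': occ=0, LF[0]=C('x')+0=1+0=1
L[1]='y': occ=0, LF[1]=C('y')+0=4+0=4
L[2]='z': occ=0, LF[2]=C('z')+0=9+0=9
L[3]='y': occ=1, LF[3]=C('y')+1=4+1=5
L[4]='y': occ=2, LF[4]=C('y')+2=4+2=6
L[5]='z': occ=1, LF[5]=C('z')+1=9+1=10
L[6]='z': occ=2, LF[6]=C('z')+2=9+2=11
L[7]='z': occ=3, LF[7]=C('z')+3=9+3=12
L[8]='x': occ=1, LF[8]=C('x')+1=1+1=2
L[9]='y': occ=3, LF[9]=C('y')+3=4+3=7
L[10]='$': occ=0, LF[10]=C('$')+0=0+0=0
L[11]='y': occ=4, LF[11]=C('y')+4=4+4=8
L[12]='x': occ=2, LF[12]=C('x')+2=1+2=3

Answer: 1 4 9 5 6 10 11 12 2 7 0 8 3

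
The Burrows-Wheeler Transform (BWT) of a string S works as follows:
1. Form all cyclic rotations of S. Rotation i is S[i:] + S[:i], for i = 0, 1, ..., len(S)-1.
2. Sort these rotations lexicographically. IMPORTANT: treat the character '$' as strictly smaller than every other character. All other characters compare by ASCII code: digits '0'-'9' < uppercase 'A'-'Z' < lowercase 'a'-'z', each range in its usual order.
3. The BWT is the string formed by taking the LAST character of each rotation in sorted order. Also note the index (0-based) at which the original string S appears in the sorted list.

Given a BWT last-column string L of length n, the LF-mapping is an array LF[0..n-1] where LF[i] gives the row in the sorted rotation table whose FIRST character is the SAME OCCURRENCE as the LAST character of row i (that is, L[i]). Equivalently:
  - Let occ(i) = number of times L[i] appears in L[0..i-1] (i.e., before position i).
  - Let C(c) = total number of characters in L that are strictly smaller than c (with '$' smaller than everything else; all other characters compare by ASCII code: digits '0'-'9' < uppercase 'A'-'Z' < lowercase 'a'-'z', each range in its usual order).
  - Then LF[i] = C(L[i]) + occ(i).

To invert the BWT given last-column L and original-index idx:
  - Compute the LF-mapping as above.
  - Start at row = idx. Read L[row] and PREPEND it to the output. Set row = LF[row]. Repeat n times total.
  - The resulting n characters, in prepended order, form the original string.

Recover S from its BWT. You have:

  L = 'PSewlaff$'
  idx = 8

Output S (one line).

Answer: waffleSP$

Derivation:
LF mapping: 1 2 4 8 7 3 5 6 0
Walk LF starting at row 8, prepending L[row]:
  step 1: row=8, L[8]='$', prepend. Next row=LF[8]=0
  step 2: row=0, L[0]='P', prepend. Next row=LF[0]=1
  step 3: row=1, L[1]='S', prepend. Next row=LF[1]=2
  step 4: row=2, L[2]='e', prepend. Next row=LF[2]=4
  step 5: row=4, L[4]='l', prepend. Next row=LF[4]=7
  step 6: row=7, L[7]='f', prepend. Next row=LF[7]=6
  step 7: row=6, L[6]='f', prepend. Next row=LF[6]=5
  step 8: row=5, L[5]='a', prepend. Next row=LF[5]=3
  step 9: row=3, L[3]='w', prepend. Next row=LF[3]=8
Reversed output: waffleSP$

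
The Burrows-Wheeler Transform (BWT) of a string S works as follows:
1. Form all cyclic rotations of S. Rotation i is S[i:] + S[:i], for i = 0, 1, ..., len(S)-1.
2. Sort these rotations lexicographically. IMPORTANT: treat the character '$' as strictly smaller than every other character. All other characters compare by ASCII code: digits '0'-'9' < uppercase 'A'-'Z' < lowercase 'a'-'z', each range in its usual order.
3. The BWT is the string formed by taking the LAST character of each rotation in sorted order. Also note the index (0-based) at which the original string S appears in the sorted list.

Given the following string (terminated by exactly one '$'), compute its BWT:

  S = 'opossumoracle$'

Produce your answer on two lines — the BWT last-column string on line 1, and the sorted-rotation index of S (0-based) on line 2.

All 14 rotations (rotation i = S[i:]+S[:i]):
  rot[0] = opossumoracle$
  rot[1] = possumoracle$o
  rot[2] = ossumoracle$op
  rot[3] = ssumoracle$opo
  rot[4] = sumoracle$opos
  rot[5] = umoracle$oposs
  rot[6] = moracle$opossu
  rot[7] = oracle$opossum
  rot[8] = racle$opossumo
  rot[9] = acle$opossumor
  rot[10] = cle$opossumora
  rot[11] = le$opossumorac
  rot[12] = e$opossumoracl
  rot[13] = $opossumoracle
Sorted (with $ < everything):
  sorted[0] = $opossumoracle  (last char: 'e')
  sorted[1] = acle$opossumor  (last char: 'r')
  sorted[2] = cle$opossumora  (last char: 'a')
  sorted[3] = e$opossumoracl  (last char: 'l')
  sorted[4] = le$opossumorac  (last char: 'c')
  sorted[5] = moracle$opossu  (last char: 'u')
  sorted[6] = opossumoracle$  (last char: '$')
  sorted[7] = oracle$opossum  (last char: 'm')
  sorted[8] = ossumoracle$op  (last char: 'p')
  sorted[9] = possumoracle$o  (last char: 'o')
  sorted[10] = racle$opossumo  (last char: 'o')
  sorted[11] = ssumoracle$opo  (last char: 'o')
  sorted[12] = sumoracle$opos  (last char: 's')
  sorted[13] = umoracle$oposs  (last char: 's')
Last column: eralcu$mpoooss
Original string S is at sorted index 6

Answer: eralcu$mpoooss
6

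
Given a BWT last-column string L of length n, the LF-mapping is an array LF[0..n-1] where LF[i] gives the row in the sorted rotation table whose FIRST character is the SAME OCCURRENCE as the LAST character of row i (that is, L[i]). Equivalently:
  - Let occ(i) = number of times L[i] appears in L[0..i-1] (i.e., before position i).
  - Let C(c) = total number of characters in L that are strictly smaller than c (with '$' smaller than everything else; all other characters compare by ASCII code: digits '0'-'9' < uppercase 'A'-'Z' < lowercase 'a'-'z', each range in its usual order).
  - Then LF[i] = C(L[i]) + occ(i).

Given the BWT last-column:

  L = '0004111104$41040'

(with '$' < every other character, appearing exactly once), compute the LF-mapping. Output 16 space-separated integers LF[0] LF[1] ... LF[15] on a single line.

Answer: 1 2 3 12 7 8 9 10 4 13 0 14 11 5 15 6

Derivation:
Char counts: '$':1, '0':6, '1':5, '4':4
C (first-col start): C('$')=0, C('0')=1, C('1')=7, C('4')=12
L[0]='0': occ=0, LF[0]=C('0')+0=1+0=1
L[1]='0': occ=1, LF[1]=C('0')+1=1+1=2
L[2]='0': occ=2, LF[2]=C('0')+2=1+2=3
L[3]='4': occ=0, LF[3]=C('4')+0=12+0=12
L[4]='1': occ=0, LF[4]=C('1')+0=7+0=7
L[5]='1': occ=1, LF[5]=C('1')+1=7+1=8
L[6]='1': occ=2, LF[6]=C('1')+2=7+2=9
L[7]='1': occ=3, LF[7]=C('1')+3=7+3=10
L[8]='0': occ=3, LF[8]=C('0')+3=1+3=4
L[9]='4': occ=1, LF[9]=C('4')+1=12+1=13
L[10]='$': occ=0, LF[10]=C('$')+0=0+0=0
L[11]='4': occ=2, LF[11]=C('4')+2=12+2=14
L[12]='1': occ=4, LF[12]=C('1')+4=7+4=11
L[13]='0': occ=4, LF[13]=C('0')+4=1+4=5
L[14]='4': occ=3, LF[14]=C('4')+3=12+3=15
L[15]='0': occ=5, LF[15]=C('0')+5=1+5=6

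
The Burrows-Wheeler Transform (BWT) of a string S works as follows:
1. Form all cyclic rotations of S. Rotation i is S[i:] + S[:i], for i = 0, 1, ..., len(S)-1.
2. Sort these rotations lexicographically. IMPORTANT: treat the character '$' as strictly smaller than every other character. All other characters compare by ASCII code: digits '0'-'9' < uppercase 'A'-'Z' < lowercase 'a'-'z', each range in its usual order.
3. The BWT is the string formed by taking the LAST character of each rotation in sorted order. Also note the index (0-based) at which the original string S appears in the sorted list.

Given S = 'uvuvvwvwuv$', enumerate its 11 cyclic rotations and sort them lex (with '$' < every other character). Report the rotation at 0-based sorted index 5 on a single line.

All 11 rotations (rotation i = S[i:]+S[:i]):
  rot[0] = uvuvvwvwuv$
  rot[1] = vuvvwvwuv$u
  rot[2] = uvvwvwuv$uv
  rot[3] = vvwvwuv$uvu
  rot[4] = vwvwuv$uvuv
  rot[5] = wvwuv$uvuvv
  rot[6] = vwuv$uvuvvw
  rot[7] = wuv$uvuvvwv
  rot[8] = uv$uvuvvwvw
  rot[9] = v$uvuvvwvwu
  rot[10] = $uvuvvwvwuv
Sorted (with $ < everything):
  sorted[0] = $uvuvvwvwuv
  sorted[1] = uv$uvuvvwvw
  sorted[2] = uvuvvwvwuv$
  sorted[3] = uvvwvwuv$uv
  sorted[4] = v$uvuvvwvwu
  sorted[5] = vuvvwvwuv$u
  sorted[6] = vvwvwuv$uvu
  sorted[7] = vwuv$uvuvvw
  sorted[8] = vwvwuv$uvuv
  sorted[9] = wuv$uvuvvwv
  sorted[10] = wvwuv$uvuvv
sorted[5] = vuvvwvwuv$u

Answer: vuvvwvwuv$u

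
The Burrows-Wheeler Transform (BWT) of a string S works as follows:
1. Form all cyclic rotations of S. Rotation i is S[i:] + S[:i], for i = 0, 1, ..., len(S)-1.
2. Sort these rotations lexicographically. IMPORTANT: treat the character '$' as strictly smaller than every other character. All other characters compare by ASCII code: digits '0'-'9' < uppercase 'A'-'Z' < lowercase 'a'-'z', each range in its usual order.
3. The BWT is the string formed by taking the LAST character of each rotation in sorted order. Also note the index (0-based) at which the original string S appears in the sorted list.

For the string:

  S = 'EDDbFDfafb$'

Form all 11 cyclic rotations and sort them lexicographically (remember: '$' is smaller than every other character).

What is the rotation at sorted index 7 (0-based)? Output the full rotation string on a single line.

Answer: b$EDDbFDfaf

Derivation:
All 11 rotations (rotation i = S[i:]+S[:i]):
  rot[0] = EDDbFDfafb$
  rot[1] = DDbFDfafb$E
  rot[2] = DbFDfafb$ED
  rot[3] = bFDfafb$EDD
  rot[4] = FDfafb$EDDb
  rot[5] = Dfafb$EDDbF
  rot[6] = fafb$EDDbFD
  rot[7] = afb$EDDbFDf
  rot[8] = fb$EDDbFDfa
  rot[9] = b$EDDbFDfaf
  rot[10] = $EDDbFDfafb
Sorted (with $ < everything):
  sorted[0] = $EDDbFDfafb
  sorted[1] = DDbFDfafb$E
  sorted[2] = DbFDfafb$ED
  sorted[3] = Dfafb$EDDbF
  sorted[4] = EDDbFDfafb$
  sorted[5] = FDfafb$EDDb
  sorted[6] = afb$EDDbFDf
  sorted[7] = b$EDDbFDfaf
  sorted[8] = bFDfafb$EDD
  sorted[9] = fafb$EDDbFD
  sorted[10] = fb$EDDbFDfa
sorted[7] = b$EDDbFDfaf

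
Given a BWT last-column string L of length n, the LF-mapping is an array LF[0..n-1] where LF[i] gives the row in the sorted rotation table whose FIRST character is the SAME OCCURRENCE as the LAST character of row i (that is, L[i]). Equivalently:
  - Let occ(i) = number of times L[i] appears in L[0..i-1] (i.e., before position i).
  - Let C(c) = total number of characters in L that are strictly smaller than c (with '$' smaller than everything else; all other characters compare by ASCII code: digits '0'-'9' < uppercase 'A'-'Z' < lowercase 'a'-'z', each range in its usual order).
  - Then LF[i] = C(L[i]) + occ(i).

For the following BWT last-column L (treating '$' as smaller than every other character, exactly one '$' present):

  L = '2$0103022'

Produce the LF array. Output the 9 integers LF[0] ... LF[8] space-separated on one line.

Char counts: '$':1, '0':3, '1':1, '2':3, '3':1
C (first-col start): C('$')=0, C('0')=1, C('1')=4, C('2')=5, C('3')=8
L[0]='2': occ=0, LF[0]=C('2')+0=5+0=5
L[1]='$': occ=0, LF[1]=C('$')+0=0+0=0
L[2]='0': occ=0, LF[2]=C('0')+0=1+0=1
L[3]='1': occ=0, LF[3]=C('1')+0=4+0=4
L[4]='0': occ=1, LF[4]=C('0')+1=1+1=2
L[5]='3': occ=0, LF[5]=C('3')+0=8+0=8
L[6]='0': occ=2, LF[6]=C('0')+2=1+2=3
L[7]='2': occ=1, LF[7]=C('2')+1=5+1=6
L[8]='2': occ=2, LF[8]=C('2')+2=5+2=7

Answer: 5 0 1 4 2 8 3 6 7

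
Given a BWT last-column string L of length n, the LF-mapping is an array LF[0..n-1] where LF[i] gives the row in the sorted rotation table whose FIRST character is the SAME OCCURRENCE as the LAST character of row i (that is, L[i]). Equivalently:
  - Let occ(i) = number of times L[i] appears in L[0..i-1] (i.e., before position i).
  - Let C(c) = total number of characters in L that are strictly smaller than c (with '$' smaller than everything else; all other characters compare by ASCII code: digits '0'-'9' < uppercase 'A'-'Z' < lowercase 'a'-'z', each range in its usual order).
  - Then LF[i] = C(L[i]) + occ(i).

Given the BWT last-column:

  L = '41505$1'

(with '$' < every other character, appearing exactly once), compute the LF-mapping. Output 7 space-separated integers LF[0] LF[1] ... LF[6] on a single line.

Char counts: '$':1, '0':1, '1':2, '4':1, '5':2
C (first-col start): C('$')=0, C('0')=1, C('1')=2, C('4')=4, C('5')=5
L[0]='4': occ=0, LF[0]=C('4')+0=4+0=4
L[1]='1': occ=0, LF[1]=C('1')+0=2+0=2
L[2]='5': occ=0, LF[2]=C('5')+0=5+0=5
L[3]='0': occ=0, LF[3]=C('0')+0=1+0=1
L[4]='5': occ=1, LF[4]=C('5')+1=5+1=6
L[5]='$': occ=0, LF[5]=C('$')+0=0+0=0
L[6]='1': occ=1, LF[6]=C('1')+1=2+1=3

Answer: 4 2 5 1 6 0 3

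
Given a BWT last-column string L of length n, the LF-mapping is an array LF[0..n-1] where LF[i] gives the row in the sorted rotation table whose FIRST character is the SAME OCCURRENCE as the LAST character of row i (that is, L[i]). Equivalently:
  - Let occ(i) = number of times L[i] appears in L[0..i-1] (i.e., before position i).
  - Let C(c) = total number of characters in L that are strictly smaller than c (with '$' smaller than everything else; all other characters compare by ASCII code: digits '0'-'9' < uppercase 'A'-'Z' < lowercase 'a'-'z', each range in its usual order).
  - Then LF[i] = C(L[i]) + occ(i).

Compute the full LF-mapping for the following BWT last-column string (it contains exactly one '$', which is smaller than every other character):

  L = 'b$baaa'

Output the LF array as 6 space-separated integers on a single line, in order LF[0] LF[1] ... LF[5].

Answer: 4 0 5 1 2 3

Derivation:
Char counts: '$':1, 'a':3, 'b':2
C (first-col start): C('$')=0, C('a')=1, C('b')=4
L[0]='b': occ=0, LF[0]=C('b')+0=4+0=4
L[1]='$': occ=0, LF[1]=C('$')+0=0+0=0
L[2]='b': occ=1, LF[2]=C('b')+1=4+1=5
L[3]='a': occ=0, LF[3]=C('a')+0=1+0=1
L[4]='a': occ=1, LF[4]=C('a')+1=1+1=2
L[5]='a': occ=2, LF[5]=C('a')+2=1+2=3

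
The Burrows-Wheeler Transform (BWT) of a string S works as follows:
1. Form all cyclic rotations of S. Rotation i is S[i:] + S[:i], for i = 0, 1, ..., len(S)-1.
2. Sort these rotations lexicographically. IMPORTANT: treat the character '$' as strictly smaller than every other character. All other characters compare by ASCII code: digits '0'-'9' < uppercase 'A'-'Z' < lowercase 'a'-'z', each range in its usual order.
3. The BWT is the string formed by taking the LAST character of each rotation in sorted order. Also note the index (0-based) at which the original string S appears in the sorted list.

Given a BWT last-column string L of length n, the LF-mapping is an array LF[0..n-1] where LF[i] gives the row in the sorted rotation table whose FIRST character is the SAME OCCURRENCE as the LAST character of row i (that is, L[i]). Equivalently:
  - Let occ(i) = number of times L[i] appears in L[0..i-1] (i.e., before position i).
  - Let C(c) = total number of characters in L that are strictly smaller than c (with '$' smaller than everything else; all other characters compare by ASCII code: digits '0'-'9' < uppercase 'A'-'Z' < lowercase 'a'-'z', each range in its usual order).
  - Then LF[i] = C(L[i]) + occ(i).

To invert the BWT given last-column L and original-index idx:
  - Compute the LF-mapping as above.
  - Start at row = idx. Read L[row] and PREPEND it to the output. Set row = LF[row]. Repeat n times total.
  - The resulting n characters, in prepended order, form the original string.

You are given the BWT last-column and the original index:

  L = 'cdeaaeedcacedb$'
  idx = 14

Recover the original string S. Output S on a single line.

LF mapping: 5 8 11 1 2 12 13 9 6 3 7 14 10 4 0
Walk LF starting at row 14, prepending L[row]:
  step 1: row=14, L[14]='$', prepend. Next row=LF[14]=0
  step 2: row=0, L[0]='c', prepend. Next row=LF[0]=5
  step 3: row=5, L[5]='e', prepend. Next row=LF[5]=12
  step 4: row=12, L[12]='d', prepend. Next row=LF[12]=10
  step 5: row=10, L[10]='c', prepend. Next row=LF[10]=7
  step 6: row=7, L[7]='d', prepend. Next row=LF[7]=9
  step 7: row=9, L[9]='a', prepend. Next row=LF[9]=3
  step 8: row=3, L[3]='a', prepend. Next row=LF[3]=1
  step 9: row=1, L[1]='d', prepend. Next row=LF[1]=8
  step 10: row=8, L[8]='c', prepend. Next row=LF[8]=6
  step 11: row=6, L[6]='e', prepend. Next row=LF[6]=13
  step 12: row=13, L[13]='b', prepend. Next row=LF[13]=4
  step 13: row=4, L[4]='a', prepend. Next row=LF[4]=2
  step 14: row=2, L[2]='e', prepend. Next row=LF[2]=11
  step 15: row=11, L[11]='e', prepend. Next row=LF[11]=14
Reversed output: eeabecdaadcdec$

Answer: eeabecdaadcdec$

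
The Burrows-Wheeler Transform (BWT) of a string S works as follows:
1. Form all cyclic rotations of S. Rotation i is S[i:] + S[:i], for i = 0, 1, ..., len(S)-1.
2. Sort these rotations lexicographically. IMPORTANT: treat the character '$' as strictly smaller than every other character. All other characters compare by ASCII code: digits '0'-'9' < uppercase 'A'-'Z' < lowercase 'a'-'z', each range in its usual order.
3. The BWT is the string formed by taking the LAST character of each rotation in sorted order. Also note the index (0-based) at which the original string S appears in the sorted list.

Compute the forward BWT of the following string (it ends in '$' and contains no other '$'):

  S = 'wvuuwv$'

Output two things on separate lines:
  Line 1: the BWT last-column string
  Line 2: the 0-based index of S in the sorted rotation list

All 7 rotations (rotation i = S[i:]+S[:i]):
  rot[0] = wvuuwv$
  rot[1] = vuuwv$w
  rot[2] = uuwv$wv
  rot[3] = uwv$wvu
  rot[4] = wv$wvuu
  rot[5] = v$wvuuw
  rot[6] = $wvuuwv
Sorted (with $ < everything):
  sorted[0] = $wvuuwv  (last char: 'v')
  sorted[1] = uuwv$wv  (last char: 'v')
  sorted[2] = uwv$wvu  (last char: 'u')
  sorted[3] = v$wvuuw  (last char: 'w')
  sorted[4] = vuuwv$w  (last char: 'w')
  sorted[5] = wv$wvuu  (last char: 'u')
  sorted[6] = wvuuwv$  (last char: '$')
Last column: vvuwwu$
Original string S is at sorted index 6

Answer: vvuwwu$
6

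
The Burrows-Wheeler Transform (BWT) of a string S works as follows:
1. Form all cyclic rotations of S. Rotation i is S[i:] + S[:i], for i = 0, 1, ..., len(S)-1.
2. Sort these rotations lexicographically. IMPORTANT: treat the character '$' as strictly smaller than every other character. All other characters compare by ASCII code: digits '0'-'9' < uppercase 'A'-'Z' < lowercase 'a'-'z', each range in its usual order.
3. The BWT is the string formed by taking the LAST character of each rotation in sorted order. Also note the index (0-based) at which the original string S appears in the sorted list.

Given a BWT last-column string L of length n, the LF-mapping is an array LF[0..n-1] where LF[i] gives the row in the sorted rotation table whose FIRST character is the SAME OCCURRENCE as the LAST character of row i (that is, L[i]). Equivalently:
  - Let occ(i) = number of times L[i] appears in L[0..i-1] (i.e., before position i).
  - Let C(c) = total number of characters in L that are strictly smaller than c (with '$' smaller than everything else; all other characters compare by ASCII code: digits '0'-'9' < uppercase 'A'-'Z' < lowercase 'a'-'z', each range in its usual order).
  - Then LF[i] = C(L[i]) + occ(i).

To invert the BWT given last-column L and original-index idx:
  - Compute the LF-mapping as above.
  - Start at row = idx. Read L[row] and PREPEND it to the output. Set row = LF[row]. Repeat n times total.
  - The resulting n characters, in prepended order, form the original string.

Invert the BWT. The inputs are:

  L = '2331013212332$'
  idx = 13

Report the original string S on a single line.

LF mapping: 5 9 10 2 1 3 11 6 4 7 12 13 8 0
Walk LF starting at row 13, prepending L[row]:
  step 1: row=13, L[13]='$', prepend. Next row=LF[13]=0
  step 2: row=0, L[0]='2', prepend. Next row=LF[0]=5
  step 3: row=5, L[5]='1', prepend. Next row=LF[5]=3
  step 4: row=3, L[3]='1', prepend. Next row=LF[3]=2
  step 5: row=2, L[2]='3', prepend. Next row=LF[2]=10
  step 6: row=10, L[10]='3', prepend. Next row=LF[10]=12
  step 7: row=12, L[12]='2', prepend. Next row=LF[12]=8
  step 8: row=8, L[8]='1', prepend. Next row=LF[8]=4
  step 9: row=4, L[4]='0', prepend. Next row=LF[4]=1
  step 10: row=1, L[1]='3', prepend. Next row=LF[1]=9
  step 11: row=9, L[9]='2', prepend. Next row=LF[9]=7
  step 12: row=7, L[7]='2', prepend. Next row=LF[7]=6
  step 13: row=6, L[6]='3', prepend. Next row=LF[6]=11
  step 14: row=11, L[11]='3', prepend. Next row=LF[11]=13
Reversed output: 3322301233112$

Answer: 3322301233112$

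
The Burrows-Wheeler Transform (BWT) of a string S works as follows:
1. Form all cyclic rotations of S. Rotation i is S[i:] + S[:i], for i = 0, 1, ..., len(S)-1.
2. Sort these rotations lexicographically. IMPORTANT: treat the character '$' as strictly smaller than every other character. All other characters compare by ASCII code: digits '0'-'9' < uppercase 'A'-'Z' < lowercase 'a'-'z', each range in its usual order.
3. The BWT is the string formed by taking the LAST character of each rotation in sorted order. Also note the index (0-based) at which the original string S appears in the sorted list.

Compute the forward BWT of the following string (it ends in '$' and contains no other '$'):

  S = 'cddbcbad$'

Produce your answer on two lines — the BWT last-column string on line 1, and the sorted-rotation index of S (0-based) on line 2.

All 9 rotations (rotation i = S[i:]+S[:i]):
  rot[0] = cddbcbad$
  rot[1] = ddbcbad$c
  rot[2] = dbcbad$cd
  rot[3] = bcbad$cdd
  rot[4] = cbad$cddb
  rot[5] = bad$cddbc
  rot[6] = ad$cddbcb
  rot[7] = d$cddbcba
  rot[8] = $cddbcbad
Sorted (with $ < everything):
  sorted[0] = $cddbcbad  (last char: 'd')
  sorted[1] = ad$cddbcb  (last char: 'b')
  sorted[2] = bad$cddbc  (last char: 'c')
  sorted[3] = bcbad$cdd  (last char: 'd')
  sorted[4] = cbad$cddb  (last char: 'b')
  sorted[5] = cddbcbad$  (last char: '$')
  sorted[6] = d$cddbcba  (last char: 'a')
  sorted[7] = dbcbad$cd  (last char: 'd')
  sorted[8] = ddbcbad$c  (last char: 'c')
Last column: dbcdb$adc
Original string S is at sorted index 5

Answer: dbcdb$adc
5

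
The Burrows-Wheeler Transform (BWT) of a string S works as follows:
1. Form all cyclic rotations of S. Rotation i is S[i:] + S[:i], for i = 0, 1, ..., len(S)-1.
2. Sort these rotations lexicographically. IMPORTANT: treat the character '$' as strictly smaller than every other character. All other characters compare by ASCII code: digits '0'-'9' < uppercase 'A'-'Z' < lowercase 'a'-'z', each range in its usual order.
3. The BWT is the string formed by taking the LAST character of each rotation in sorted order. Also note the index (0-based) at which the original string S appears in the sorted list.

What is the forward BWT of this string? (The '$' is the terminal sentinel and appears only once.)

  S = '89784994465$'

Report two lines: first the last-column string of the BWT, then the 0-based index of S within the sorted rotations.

All 12 rotations (rotation i = S[i:]+S[:i]):
  rot[0] = 89784994465$
  rot[1] = 9784994465$8
  rot[2] = 784994465$89
  rot[3] = 84994465$897
  rot[4] = 4994465$8978
  rot[5] = 994465$89784
  rot[6] = 94465$897849
  rot[7] = 4465$8978499
  rot[8] = 465$89784994
  rot[9] = 65$897849944
  rot[10] = 5$8978499446
  rot[11] = $89784994465
Sorted (with $ < everything):
  sorted[0] = $89784994465  (last char: '5')
  sorted[1] = 4465$8978499  (last char: '9')
  sorted[2] = 465$89784994  (last char: '4')
  sorted[3] = 4994465$8978  (last char: '8')
  sorted[4] = 5$8978499446  (last char: '6')
  sorted[5] = 65$897849944  (last char: '4')
  sorted[6] = 784994465$89  (last char: '9')
  sorted[7] = 84994465$897  (last char: '7')
  sorted[8] = 89784994465$  (last char: '$')
  sorted[9] = 94465$897849  (last char: '9')
  sorted[10] = 9784994465$8  (last char: '8')
  sorted[11] = 994465$89784  (last char: '4')
Last column: 59486497$984
Original string S is at sorted index 8

Answer: 59486497$984
8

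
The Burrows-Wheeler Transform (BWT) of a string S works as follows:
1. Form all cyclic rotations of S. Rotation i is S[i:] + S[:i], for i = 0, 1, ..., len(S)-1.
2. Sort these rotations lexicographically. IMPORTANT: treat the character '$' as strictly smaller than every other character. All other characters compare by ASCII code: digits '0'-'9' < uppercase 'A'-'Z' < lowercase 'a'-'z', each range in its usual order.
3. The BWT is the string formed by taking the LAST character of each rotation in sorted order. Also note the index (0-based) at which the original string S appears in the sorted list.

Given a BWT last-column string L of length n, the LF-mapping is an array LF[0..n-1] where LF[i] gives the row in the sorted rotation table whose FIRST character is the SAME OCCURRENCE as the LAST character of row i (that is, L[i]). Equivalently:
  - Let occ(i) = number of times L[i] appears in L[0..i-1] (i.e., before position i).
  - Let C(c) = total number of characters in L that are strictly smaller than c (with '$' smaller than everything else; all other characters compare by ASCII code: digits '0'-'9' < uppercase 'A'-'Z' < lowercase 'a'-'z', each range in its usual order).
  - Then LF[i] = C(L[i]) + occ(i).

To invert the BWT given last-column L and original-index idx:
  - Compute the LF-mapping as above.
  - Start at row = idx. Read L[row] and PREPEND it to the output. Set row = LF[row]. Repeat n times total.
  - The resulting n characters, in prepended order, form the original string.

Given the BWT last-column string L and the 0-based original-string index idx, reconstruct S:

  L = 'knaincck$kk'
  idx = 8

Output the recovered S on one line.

LF mapping: 5 9 1 4 10 2 3 6 0 7 8
Walk LF starting at row 8, prepending L[row]:
  step 1: row=8, L[8]='$', prepend. Next row=LF[8]=0
  step 2: row=0, L[0]='k', prepend. Next row=LF[0]=5
  step 3: row=5, L[5]='c', prepend. Next row=LF[5]=2
  step 4: row=2, L[2]='a', prepend. Next row=LF[2]=1
  step 5: row=1, L[1]='n', prepend. Next row=LF[1]=9
  step 6: row=9, L[9]='k', prepend. Next row=LF[9]=7
  step 7: row=7, L[7]='k', prepend. Next row=LF[7]=6
  step 8: row=6, L[6]='c', prepend. Next row=LF[6]=3
  step 9: row=3, L[3]='i', prepend. Next row=LF[3]=4
  step 10: row=4, L[4]='n', prepend. Next row=LF[4]=10
  step 11: row=10, L[10]='k', prepend. Next row=LF[10]=8
Reversed output: knickknack$

Answer: knickknack$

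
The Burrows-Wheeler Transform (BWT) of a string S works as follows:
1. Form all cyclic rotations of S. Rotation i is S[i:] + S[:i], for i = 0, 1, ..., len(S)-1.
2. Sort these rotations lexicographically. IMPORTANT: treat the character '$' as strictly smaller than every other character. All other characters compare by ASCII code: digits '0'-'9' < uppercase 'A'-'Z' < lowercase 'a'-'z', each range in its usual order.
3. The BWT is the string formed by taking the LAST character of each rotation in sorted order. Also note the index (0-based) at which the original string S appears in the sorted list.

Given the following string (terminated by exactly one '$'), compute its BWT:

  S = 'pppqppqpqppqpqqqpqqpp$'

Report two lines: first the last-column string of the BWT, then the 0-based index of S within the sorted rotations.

Answer: ppq$pqqpqppqqqpppqppqp
3

Derivation:
All 22 rotations (rotation i = S[i:]+S[:i]):
  rot[0] = pppqppqpqppqpqqqpqqpp$
  rot[1] = ppqppqpqppqpqqqpqqpp$p
  rot[2] = pqppqpqppqpqqqpqqpp$pp
  rot[3] = qppqpqppqpqqqpqqpp$ppp
  rot[4] = ppqpqppqpqqqpqqpp$pppq
  rot[5] = pqpqppqpqqqpqqpp$pppqp
  rot[6] = qpqppqpqqqpqqpp$pppqpp
  rot[7] = pqppqpqqqpqqpp$pppqppq
  rot[8] = qppqpqqqpqqpp$pppqppqp
  rot[9] = ppqpqqqpqqpp$pppqppqpq
  rot[10] = pqpqqqpqqpp$pppqppqpqp
  rot[11] = qpqqqpqqpp$pppqppqpqpp
  rot[12] = pqqqpqqpp$pppqppqpqppq
  rot[13] = qqqpqqpp$pppqppqpqppqp
  rot[14] = qqpqqpp$pppqppqpqppqpq
  rot[15] = qpqqpp$pppqppqpqppqpqq
  rot[16] = pqqpp$pppqppqpqppqpqqq
  rot[17] = qqpp$pppqppqpqppqpqqqp
  rot[18] = qpp$pppqppqpqppqpqqqpq
  rot[19] = pp$pppqppqpqppqpqqqpqq
  rot[20] = p$pppqppqpqppqpqqqpqqp
  rot[21] = $pppqppqpqppqpqqqpqqpp
Sorted (with $ < everything):
  sorted[0] = $pppqppqpqppqpqqqpqqpp  (last char: 'p')
  sorted[1] = p$pppqppqpqppqpqqqpqqp  (last char: 'p')
  sorted[2] = pp$pppqppqpqppqpqqqpqq  (last char: 'q')
  sorted[3] = pppqppqpqppqpqqqpqqpp$  (last char: '$')
  sorted[4] = ppqppqpqppqpqqqpqqpp$p  (last char: 'p')
  sorted[5] = ppqpqppqpqqqpqqpp$pppq  (last char: 'q')
  sorted[6] = ppqpqqqpqqpp$pppqppqpq  (last char: 'q')
  sorted[7] = pqppqpqppqpqqqpqqpp$pp  (last char: 'p')
  sorted[8] = pqppqpqqqpqqpp$pppqppq  (last char: 'q')
  sorted[9] = pqpqppqpqqqpqqpp$pppqp  (last char: 'p')
  sorted[10] = pqpqqqpqqpp$pppqppqpqp  (last char: 'p')
  sorted[11] = pqqpp$pppqppqpqppqpqqq  (last char: 'q')
  sorted[12] = pqqqpqqpp$pppqppqpqppq  (last char: 'q')
  sorted[13] = qpp$pppqppqpqppqpqqqpq  (last char: 'q')
  sorted[14] = qppqpqppqpqqqpqqpp$ppp  (last char: 'p')
  sorted[15] = qppqpqqqpqqpp$pppqppqp  (last char: 'p')
  sorted[16] = qpqppqpqqqpqqpp$pppqpp  (last char: 'p')
  sorted[17] = qpqqpp$pppqppqpqppqpqq  (last char: 'q')
  sorted[18] = qpqqqpqqpp$pppqppqpqpp  (last char: 'p')
  sorted[19] = qqpp$pppqppqpqppqpqqqp  (last char: 'p')
  sorted[20] = qqpqqpp$pppqppqpqppqpq  (last char: 'q')
  sorted[21] = qqqpqqpp$pppqppqpqppqp  (last char: 'p')
Last column: ppq$pqqpqppqqqpppqppqp
Original string S is at sorted index 3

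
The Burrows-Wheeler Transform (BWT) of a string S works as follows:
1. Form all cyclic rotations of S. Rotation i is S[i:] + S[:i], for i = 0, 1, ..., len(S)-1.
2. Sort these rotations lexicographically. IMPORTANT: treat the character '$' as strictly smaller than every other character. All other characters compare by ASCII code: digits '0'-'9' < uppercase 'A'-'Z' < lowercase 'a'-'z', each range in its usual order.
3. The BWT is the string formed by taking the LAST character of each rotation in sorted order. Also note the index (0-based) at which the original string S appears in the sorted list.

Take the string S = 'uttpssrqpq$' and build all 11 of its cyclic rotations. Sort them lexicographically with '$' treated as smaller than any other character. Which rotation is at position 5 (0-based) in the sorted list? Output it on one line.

Answer: rqpq$uttpss

Derivation:
All 11 rotations (rotation i = S[i:]+S[:i]):
  rot[0] = uttpssrqpq$
  rot[1] = ttpssrqpq$u
  rot[2] = tpssrqpq$ut
  rot[3] = pssrqpq$utt
  rot[4] = ssrqpq$uttp
  rot[5] = srqpq$uttps
  rot[6] = rqpq$uttpss
  rot[7] = qpq$uttpssr
  rot[8] = pq$uttpssrq
  rot[9] = q$uttpssrqp
  rot[10] = $uttpssrqpq
Sorted (with $ < everything):
  sorted[0] = $uttpssrqpq
  sorted[1] = pq$uttpssrq
  sorted[2] = pssrqpq$utt
  sorted[3] = q$uttpssrqp
  sorted[4] = qpq$uttpssr
  sorted[5] = rqpq$uttpss
  sorted[6] = srqpq$uttps
  sorted[7] = ssrqpq$uttp
  sorted[8] = tpssrqpq$ut
  sorted[9] = ttpssrqpq$u
  sorted[10] = uttpssrqpq$
sorted[5] = rqpq$uttpss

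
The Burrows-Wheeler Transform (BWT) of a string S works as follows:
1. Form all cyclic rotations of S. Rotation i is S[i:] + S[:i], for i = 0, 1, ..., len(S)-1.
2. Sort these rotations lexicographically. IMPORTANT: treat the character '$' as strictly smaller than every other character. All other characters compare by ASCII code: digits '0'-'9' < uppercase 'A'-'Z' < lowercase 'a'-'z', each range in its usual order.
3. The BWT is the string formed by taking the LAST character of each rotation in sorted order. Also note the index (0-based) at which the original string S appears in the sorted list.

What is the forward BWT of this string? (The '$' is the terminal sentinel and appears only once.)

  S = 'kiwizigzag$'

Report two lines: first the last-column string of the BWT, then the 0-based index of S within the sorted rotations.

Answer: gzaizkw$igi
7

Derivation:
All 11 rotations (rotation i = S[i:]+S[:i]):
  rot[0] = kiwizigzag$
  rot[1] = iwizigzag$k
  rot[2] = wizigzag$ki
  rot[3] = izigzag$kiw
  rot[4] = zigzag$kiwi
  rot[5] = igzag$kiwiz
  rot[6] = gzag$kiwizi
  rot[7] = zag$kiwizig
  rot[8] = ag$kiwizigz
  rot[9] = g$kiwizigza
  rot[10] = $kiwizigzag
Sorted (with $ < everything):
  sorted[0] = $kiwizigzag  (last char: 'g')
  sorted[1] = ag$kiwizigz  (last char: 'z')
  sorted[2] = g$kiwizigza  (last char: 'a')
  sorted[3] = gzag$kiwizi  (last char: 'i')
  sorted[4] = igzag$kiwiz  (last char: 'z')
  sorted[5] = iwizigzag$k  (last char: 'k')
  sorted[6] = izigzag$kiw  (last char: 'w')
  sorted[7] = kiwizigzag$  (last char: '$')
  sorted[8] = wizigzag$ki  (last char: 'i')
  sorted[9] = zag$kiwizig  (last char: 'g')
  sorted[10] = zigzag$kiwi  (last char: 'i')
Last column: gzaizkw$igi
Original string S is at sorted index 7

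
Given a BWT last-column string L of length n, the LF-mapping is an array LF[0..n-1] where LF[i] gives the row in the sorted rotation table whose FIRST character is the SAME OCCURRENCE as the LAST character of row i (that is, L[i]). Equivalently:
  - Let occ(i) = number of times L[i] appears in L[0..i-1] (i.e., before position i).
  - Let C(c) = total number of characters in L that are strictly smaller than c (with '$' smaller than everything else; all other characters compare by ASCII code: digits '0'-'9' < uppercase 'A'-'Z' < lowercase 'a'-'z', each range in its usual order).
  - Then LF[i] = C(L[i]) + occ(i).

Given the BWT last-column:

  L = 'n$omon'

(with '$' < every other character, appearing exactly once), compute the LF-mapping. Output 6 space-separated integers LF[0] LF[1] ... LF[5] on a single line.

Answer: 2 0 4 1 5 3

Derivation:
Char counts: '$':1, 'm':1, 'n':2, 'o':2
C (first-col start): C('$')=0, C('m')=1, C('n')=2, C('o')=4
L[0]='n': occ=0, LF[0]=C('n')+0=2+0=2
L[1]='$': occ=0, LF[1]=C('$')+0=0+0=0
L[2]='o': occ=0, LF[2]=C('o')+0=4+0=4
L[3]='m': occ=0, LF[3]=C('m')+0=1+0=1
L[4]='o': occ=1, LF[4]=C('o')+1=4+1=5
L[5]='n': occ=1, LF[5]=C('n')+1=2+1=3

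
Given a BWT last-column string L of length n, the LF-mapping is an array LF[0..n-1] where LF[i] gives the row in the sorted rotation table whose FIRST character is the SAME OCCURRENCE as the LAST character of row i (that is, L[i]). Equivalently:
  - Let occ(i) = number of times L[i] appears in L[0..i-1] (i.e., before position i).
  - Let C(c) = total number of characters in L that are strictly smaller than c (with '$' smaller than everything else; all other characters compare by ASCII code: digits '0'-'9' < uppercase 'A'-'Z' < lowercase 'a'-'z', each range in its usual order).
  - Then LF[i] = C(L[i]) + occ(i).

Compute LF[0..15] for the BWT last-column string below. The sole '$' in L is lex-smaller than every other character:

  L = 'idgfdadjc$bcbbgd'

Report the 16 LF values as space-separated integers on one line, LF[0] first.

Char counts: '$':1, 'a':1, 'b':3, 'c':2, 'd':4, 'f':1, 'g':2, 'i':1, 'j':1
C (first-col start): C('$')=0, C('a')=1, C('b')=2, C('c')=5, C('d')=7, C('f')=11, C('g')=12, C('i')=14, C('j')=15
L[0]='i': occ=0, LF[0]=C('i')+0=14+0=14
L[1]='d': occ=0, LF[1]=C('d')+0=7+0=7
L[2]='g': occ=0, LF[2]=C('g')+0=12+0=12
L[3]='f': occ=0, LF[3]=C('f')+0=11+0=11
L[4]='d': occ=1, LF[4]=C('d')+1=7+1=8
L[5]='a': occ=0, LF[5]=C('a')+0=1+0=1
L[6]='d': occ=2, LF[6]=C('d')+2=7+2=9
L[7]='j': occ=0, LF[7]=C('j')+0=15+0=15
L[8]='c': occ=0, LF[8]=C('c')+0=5+0=5
L[9]='$': occ=0, LF[9]=C('$')+0=0+0=0
L[10]='b': occ=0, LF[10]=C('b')+0=2+0=2
L[11]='c': occ=1, LF[11]=C('c')+1=5+1=6
L[12]='b': occ=1, LF[12]=C('b')+1=2+1=3
L[13]='b': occ=2, LF[13]=C('b')+2=2+2=4
L[14]='g': occ=1, LF[14]=C('g')+1=12+1=13
L[15]='d': occ=3, LF[15]=C('d')+3=7+3=10

Answer: 14 7 12 11 8 1 9 15 5 0 2 6 3 4 13 10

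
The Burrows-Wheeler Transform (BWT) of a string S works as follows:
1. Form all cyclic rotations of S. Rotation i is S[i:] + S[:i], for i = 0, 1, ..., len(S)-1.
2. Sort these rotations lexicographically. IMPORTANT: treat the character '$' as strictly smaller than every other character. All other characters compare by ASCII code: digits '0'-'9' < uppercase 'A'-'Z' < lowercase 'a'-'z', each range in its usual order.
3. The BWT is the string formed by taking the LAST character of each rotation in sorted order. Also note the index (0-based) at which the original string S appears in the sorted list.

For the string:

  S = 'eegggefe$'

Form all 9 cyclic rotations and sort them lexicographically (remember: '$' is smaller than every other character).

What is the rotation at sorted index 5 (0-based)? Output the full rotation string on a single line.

All 9 rotations (rotation i = S[i:]+S[:i]):
  rot[0] = eegggefe$
  rot[1] = egggefe$e
  rot[2] = gggefe$ee
  rot[3] = ggefe$eeg
  rot[4] = gefe$eegg
  rot[5] = efe$eeggg
  rot[6] = fe$eeggge
  rot[7] = e$eegggef
  rot[8] = $eegggefe
Sorted (with $ < everything):
  sorted[0] = $eegggefe
  sorted[1] = e$eegggef
  sorted[2] = eegggefe$
  sorted[3] = efe$eeggg
  sorted[4] = egggefe$e
  sorted[5] = fe$eeggge
  sorted[6] = gefe$eegg
  sorted[7] = ggefe$eeg
  sorted[8] = gggefe$ee
sorted[5] = fe$eeggge

Answer: fe$eeggge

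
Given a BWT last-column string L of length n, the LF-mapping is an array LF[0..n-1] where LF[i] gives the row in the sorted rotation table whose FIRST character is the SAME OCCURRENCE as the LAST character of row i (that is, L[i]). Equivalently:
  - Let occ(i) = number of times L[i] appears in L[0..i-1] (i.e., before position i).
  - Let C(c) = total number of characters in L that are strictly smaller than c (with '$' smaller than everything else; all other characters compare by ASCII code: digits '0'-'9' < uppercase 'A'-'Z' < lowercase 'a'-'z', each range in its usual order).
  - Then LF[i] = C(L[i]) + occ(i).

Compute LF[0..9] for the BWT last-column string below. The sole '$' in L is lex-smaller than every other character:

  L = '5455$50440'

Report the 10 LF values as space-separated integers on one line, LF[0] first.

Answer: 6 3 7 8 0 9 1 4 5 2

Derivation:
Char counts: '$':1, '0':2, '4':3, '5':4
C (first-col start): C('$')=0, C('0')=1, C('4')=3, C('5')=6
L[0]='5': occ=0, LF[0]=C('5')+0=6+0=6
L[1]='4': occ=0, LF[1]=C('4')+0=3+0=3
L[2]='5': occ=1, LF[2]=C('5')+1=6+1=7
L[3]='5': occ=2, LF[3]=C('5')+2=6+2=8
L[4]='$': occ=0, LF[4]=C('$')+0=0+0=0
L[5]='5': occ=3, LF[5]=C('5')+3=6+3=9
L[6]='0': occ=0, LF[6]=C('0')+0=1+0=1
L[7]='4': occ=1, LF[7]=C('4')+1=3+1=4
L[8]='4': occ=2, LF[8]=C('4')+2=3+2=5
L[9]='0': occ=1, LF[9]=C('0')+1=1+1=2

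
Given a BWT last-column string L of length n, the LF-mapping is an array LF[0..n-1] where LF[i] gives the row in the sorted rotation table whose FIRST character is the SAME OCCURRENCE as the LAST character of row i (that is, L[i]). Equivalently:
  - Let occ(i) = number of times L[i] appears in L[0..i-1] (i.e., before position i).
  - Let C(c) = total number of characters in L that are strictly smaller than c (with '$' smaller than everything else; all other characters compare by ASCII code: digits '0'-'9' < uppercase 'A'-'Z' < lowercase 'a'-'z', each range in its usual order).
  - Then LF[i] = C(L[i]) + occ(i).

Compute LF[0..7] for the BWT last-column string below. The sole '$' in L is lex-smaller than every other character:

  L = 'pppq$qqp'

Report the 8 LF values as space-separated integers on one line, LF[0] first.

Char counts: '$':1, 'p':4, 'q':3
C (first-col start): C('$')=0, C('p')=1, C('q')=5
L[0]='p': occ=0, LF[0]=C('p')+0=1+0=1
L[1]='p': occ=1, LF[1]=C('p')+1=1+1=2
L[2]='p': occ=2, LF[2]=C('p')+2=1+2=3
L[3]='q': occ=0, LF[3]=C('q')+0=5+0=5
L[4]='$': occ=0, LF[4]=C('$')+0=0+0=0
L[5]='q': occ=1, LF[5]=C('q')+1=5+1=6
L[6]='q': occ=2, LF[6]=C('q')+2=5+2=7
L[7]='p': occ=3, LF[7]=C('p')+3=1+3=4

Answer: 1 2 3 5 0 6 7 4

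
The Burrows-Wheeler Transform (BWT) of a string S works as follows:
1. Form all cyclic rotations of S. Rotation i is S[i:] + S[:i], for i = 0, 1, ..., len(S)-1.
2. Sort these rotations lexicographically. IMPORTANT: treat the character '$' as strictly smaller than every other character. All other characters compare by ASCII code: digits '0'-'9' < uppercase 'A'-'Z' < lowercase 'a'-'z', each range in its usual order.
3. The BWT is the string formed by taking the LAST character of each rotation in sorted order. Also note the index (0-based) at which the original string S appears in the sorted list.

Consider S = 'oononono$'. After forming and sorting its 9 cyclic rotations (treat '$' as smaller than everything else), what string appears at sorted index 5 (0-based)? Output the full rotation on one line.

Answer: ono$oonon

Derivation:
All 9 rotations (rotation i = S[i:]+S[:i]):
  rot[0] = oononono$
  rot[1] = ononono$o
  rot[2] = nonono$oo
  rot[3] = onono$oon
  rot[4] = nono$oono
  rot[5] = ono$oonon
  rot[6] = no$oonono
  rot[7] = o$oononon
  rot[8] = $oononono
Sorted (with $ < everything):
  sorted[0] = $oononono
  sorted[1] = no$oonono
  sorted[2] = nono$oono
  sorted[3] = nonono$oo
  sorted[4] = o$oononon
  sorted[5] = ono$oonon
  sorted[6] = onono$oon
  sorted[7] = ononono$o
  sorted[8] = oononono$
sorted[5] = ono$oonon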